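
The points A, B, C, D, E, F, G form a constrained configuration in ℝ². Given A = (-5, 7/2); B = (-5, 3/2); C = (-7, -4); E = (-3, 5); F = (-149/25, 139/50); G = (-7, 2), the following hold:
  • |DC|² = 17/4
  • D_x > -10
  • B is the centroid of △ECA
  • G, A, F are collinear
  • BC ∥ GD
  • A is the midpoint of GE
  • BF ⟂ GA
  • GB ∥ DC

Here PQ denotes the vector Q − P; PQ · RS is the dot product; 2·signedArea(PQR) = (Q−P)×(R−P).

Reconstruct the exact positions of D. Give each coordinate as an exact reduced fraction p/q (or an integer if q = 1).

1. D_x = -9  [GB ∥ DC ∩ BC ∥ GD]
2. D_y = -7/2  [GB ∥ DC ∩ BC ∥ GD]
   → D = (-9, -7/2)

D = (-9, -7/2)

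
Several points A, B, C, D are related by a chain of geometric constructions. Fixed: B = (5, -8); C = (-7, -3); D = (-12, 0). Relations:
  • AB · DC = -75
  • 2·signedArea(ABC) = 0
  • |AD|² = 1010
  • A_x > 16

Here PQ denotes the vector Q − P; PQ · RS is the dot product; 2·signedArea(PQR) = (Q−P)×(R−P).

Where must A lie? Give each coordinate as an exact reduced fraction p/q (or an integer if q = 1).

1. A_x = 17  [2·signedArea(ABC) = 0 ∩ AB · DC = -75]
2. A_y = -13  [2·signedArea(ABC) = 0 ∩ AB · DC = -75]
   → A = (17, -13)

A = (17, -13)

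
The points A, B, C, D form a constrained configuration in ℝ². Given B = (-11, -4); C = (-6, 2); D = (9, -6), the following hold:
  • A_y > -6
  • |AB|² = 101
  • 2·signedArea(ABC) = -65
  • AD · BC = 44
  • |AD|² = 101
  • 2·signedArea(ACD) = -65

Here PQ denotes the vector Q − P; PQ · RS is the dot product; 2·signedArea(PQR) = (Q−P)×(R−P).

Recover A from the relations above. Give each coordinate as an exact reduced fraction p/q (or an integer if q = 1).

A = (-1, -5)

1. A_x = -1  [2·signedArea(ABC) = -65 ∩ 2·signedArea(ACD) = -65]
2. A_y = -5  [2·signedArea(ABC) = -65 ∩ 2·signedArea(ACD) = -65]
   → A = (-1, -5)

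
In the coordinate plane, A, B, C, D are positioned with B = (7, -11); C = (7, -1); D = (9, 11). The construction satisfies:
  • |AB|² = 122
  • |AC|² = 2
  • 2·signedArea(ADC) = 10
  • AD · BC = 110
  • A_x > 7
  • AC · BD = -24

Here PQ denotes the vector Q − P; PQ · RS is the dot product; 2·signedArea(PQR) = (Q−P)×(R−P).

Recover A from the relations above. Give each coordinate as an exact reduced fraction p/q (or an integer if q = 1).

1. A_x = 8  [AC · BD = -24 ∩ AD · BC = 110]
2. A_y = 0  [AC · BD = -24 ∩ AD · BC = 110]
   → A = (8, 0)

A = (8, 0)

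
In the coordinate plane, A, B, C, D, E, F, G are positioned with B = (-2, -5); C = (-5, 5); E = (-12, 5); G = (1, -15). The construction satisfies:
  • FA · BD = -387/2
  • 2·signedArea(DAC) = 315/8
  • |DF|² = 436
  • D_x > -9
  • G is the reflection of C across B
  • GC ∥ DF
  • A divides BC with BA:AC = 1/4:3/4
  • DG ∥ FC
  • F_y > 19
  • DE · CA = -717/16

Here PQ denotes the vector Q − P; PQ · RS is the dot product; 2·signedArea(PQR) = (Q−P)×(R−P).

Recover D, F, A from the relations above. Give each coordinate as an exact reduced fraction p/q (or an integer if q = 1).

A = (-11/4, -5/2)
D = (-35/4, 0)
F = (-59/4, 20)

1. A_x = -11/4  [A divides BC with BA:AC = 1/4:3/4]
2. A_y = -5/2  [A divides BC with BA:AC = 1/4:3/4]
   → A = (-11/4, -5/2)
3. D_x = -35/4  [2·signedArea(DAC) = 315/8 ∩ DE · CA = -717/16]
4. D_y = 0  [2·signedArea(DAC) = 315/8 ∩ DE · CA = -717/16]
   → D = (-35/4, 0)
5. F_x = -59/4  [DG ∥ FC ∩ GC ∥ DF]
6. F_y = 20  [DG ∥ FC ∩ GC ∥ DF]
   → F = (-59/4, 20)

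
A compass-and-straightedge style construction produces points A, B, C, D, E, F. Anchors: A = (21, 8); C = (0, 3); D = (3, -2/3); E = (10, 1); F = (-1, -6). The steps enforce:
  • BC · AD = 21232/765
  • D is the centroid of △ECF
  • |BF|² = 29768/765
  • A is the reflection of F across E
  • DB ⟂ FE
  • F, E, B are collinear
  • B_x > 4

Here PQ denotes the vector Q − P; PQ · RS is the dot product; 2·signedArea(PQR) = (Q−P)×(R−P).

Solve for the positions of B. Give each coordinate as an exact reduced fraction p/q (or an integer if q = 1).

1. B_x = 1087/255  [F, E, B are collinear ∩ DB ⟂ FE]
2. B_y = -676/255  [F, E, B are collinear ∩ DB ⟂ FE]
   → B = (1087/255, -676/255)

B = (1087/255, -676/255)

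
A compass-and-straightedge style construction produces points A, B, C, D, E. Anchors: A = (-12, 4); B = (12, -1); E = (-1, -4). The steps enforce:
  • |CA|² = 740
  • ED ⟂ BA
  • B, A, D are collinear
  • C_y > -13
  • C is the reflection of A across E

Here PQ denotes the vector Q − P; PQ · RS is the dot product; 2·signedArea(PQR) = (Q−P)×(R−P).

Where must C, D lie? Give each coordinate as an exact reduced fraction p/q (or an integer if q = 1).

1. C_x = 10  [C is the reflection of A across E]
2. C_y = -12  [C is the reflection of A across E]
   → C = (10, -12)
3. D_x = 84/601  [B, A, D are collinear ∩ ED ⟂ BA]
4. D_y = 884/601  [B, A, D are collinear ∩ ED ⟂ BA]
   → D = (84/601, 884/601)

C = (10, -12)
D = (84/601, 884/601)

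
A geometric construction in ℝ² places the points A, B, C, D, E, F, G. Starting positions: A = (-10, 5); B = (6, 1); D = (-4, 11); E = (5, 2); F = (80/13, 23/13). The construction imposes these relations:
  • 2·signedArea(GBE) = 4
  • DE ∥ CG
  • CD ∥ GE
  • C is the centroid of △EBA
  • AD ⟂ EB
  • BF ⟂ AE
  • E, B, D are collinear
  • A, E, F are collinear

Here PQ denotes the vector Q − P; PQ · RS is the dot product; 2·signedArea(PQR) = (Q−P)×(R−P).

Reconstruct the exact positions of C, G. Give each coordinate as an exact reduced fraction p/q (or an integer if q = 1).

C = (1/3, 8/3)
G = (28/3, -19/3)

1. C_x = 1/3  [C is the centroid of △EBA]
2. C_y = 8/3  [C is the centroid of △EBA]
   → C = (1/3, 8/3)
3. G_x = 28/3  [CD ∥ GE ∩ DE ∥ CG]
4. G_y = -19/3  [CD ∥ GE ∩ DE ∥ CG]
   → G = (28/3, -19/3)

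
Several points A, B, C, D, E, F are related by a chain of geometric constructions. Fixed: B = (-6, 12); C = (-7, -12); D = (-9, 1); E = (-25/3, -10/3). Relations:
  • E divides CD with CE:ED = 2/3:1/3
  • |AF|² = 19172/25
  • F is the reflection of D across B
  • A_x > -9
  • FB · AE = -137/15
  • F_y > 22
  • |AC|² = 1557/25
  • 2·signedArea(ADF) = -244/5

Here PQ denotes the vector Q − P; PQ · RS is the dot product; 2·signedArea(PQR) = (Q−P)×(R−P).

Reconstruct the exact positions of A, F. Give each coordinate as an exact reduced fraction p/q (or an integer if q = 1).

1. F_x = -3  [F is the reflection of D across B]
2. F_y = 23  [F is the reflection of D across B]
   → F = (-3, 23)
3. A_x = -41/5  [2·signedArea(ADF) = -244/5 ∩ FB · AE = -137/15]
4. A_y = -21/5  [2·signedArea(ADF) = -244/5 ∩ FB · AE = -137/15]
   → A = (-41/5, -21/5)

A = (-41/5, -21/5)
F = (-3, 23)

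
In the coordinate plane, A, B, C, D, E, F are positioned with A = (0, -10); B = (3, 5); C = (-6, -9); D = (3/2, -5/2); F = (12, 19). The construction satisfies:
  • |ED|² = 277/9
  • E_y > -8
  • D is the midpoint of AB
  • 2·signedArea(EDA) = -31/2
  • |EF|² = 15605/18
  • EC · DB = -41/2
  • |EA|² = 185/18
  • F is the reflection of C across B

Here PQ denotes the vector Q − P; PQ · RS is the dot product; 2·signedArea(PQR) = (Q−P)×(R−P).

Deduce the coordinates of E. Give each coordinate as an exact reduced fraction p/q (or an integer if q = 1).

E = (-3/2, -43/6)

1. E_x = -3/2  [EC · DB = -41/2 ∩ 2·signedArea(EDA) = -31/2]
2. E_y = -43/6  [EC · DB = -41/2 ∩ 2·signedArea(EDA) = -31/2]
   → E = (-3/2, -43/6)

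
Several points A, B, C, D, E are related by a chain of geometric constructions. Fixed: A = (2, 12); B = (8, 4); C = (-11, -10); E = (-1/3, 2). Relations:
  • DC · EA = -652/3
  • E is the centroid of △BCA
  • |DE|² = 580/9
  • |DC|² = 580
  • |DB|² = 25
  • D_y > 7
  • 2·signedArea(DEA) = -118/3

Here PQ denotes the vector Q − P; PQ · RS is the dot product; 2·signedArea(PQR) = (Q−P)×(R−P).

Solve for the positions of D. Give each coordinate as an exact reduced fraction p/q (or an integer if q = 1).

1. D_x = 5  [DC · EA = -652/3 ∩ 2·signedArea(DEA) = -118/3]
2. D_y = 8  [DC · EA = -652/3 ∩ 2·signedArea(DEA) = -118/3]
   → D = (5, 8)

D = (5, 8)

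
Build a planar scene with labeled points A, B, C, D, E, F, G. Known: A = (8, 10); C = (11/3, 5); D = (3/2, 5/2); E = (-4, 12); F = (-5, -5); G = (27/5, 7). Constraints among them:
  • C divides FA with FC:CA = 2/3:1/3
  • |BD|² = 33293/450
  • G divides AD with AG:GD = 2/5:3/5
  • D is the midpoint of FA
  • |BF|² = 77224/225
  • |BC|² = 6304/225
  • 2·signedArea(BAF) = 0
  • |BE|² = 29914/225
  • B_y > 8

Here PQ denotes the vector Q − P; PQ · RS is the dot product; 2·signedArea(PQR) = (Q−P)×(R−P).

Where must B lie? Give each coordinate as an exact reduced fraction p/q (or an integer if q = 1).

1. B_x = 107/15  [line 15·x + -13·y + 10 = 0 ∩ |BD|² = 33293/450]
2. B_y = 9  [line 15·x + -13·y + 10 = 0 ∩ |BD|² = 33293/450]
   → B = (107/15, 9)

B = (107/15, 9)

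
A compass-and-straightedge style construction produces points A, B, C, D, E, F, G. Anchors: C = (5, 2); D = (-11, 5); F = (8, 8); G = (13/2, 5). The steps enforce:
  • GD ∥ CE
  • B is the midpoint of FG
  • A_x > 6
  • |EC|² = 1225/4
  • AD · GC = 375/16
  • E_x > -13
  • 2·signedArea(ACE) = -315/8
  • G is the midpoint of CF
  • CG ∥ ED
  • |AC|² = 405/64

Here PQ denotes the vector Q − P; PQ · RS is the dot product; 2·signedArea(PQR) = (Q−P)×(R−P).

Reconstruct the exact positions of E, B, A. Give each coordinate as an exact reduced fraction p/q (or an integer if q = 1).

A = (49/8, 17/4)
B = (29/4, 13/2)
E = (-25/2, 2)

1. E_x = -25/2  [CG ∥ ED ∩ GD ∥ CE]
2. E_y = 2  [CG ∥ ED ∩ GD ∥ CE]
   → E = (-25/2, 2)
3. B_x = 29/4  [B is the midpoint of FG]
4. B_y = 13/2  [B is the midpoint of FG]
   → B = (29/4, 13/2)
5. A_x = 49/8  [2·signedArea(ACE) = -315/8 ∩ AD · GC = 375/16]
6. A_y = 17/4  [2·signedArea(ACE) = -315/8 ∩ AD · GC = 375/16]
   → A = (49/8, 17/4)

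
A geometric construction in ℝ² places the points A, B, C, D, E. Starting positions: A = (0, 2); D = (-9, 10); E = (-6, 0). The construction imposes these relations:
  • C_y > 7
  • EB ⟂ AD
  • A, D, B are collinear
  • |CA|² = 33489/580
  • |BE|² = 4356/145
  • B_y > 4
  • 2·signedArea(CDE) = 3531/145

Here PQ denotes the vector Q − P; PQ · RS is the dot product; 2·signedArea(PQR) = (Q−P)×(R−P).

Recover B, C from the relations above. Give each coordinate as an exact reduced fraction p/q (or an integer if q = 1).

B = (-342/145, 594/145)
C = (-1647/290, 1022/145)

1. B_x = -342/145  [A, D, B are collinear ∩ EB ⟂ AD]
2. B_y = 594/145  [A, D, B are collinear ∩ EB ⟂ AD]
   → B = (-342/145, 594/145)
3. C_x = -1647/290  [line 10·x + 3·y + 5169/145 = 0 ∩ |CA|² = 33489/580]
4. C_y = 1022/145  [line 10·x + 3·y + 5169/145 = 0 ∩ |CA|² = 33489/580]
   → C = (-1647/290, 1022/145)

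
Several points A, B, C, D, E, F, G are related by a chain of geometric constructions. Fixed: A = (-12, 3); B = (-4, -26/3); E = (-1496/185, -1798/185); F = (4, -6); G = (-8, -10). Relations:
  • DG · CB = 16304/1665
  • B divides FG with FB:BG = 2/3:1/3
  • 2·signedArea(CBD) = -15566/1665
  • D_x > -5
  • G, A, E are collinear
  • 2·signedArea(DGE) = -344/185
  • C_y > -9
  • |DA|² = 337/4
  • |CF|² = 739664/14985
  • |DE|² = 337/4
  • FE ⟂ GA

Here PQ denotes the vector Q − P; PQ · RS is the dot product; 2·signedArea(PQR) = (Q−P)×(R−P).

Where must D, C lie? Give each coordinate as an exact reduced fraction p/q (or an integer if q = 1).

C = (-1496/555, -13534/1665)
D = (-4, -3/2)

1. D_x = -4  [line -52/185·x + -16/185·y + -232/185 = 0 ∩ |DA|² = 337/4]
2. D_y = -3/2  [line -52/185·x + -16/185·y + -232/185 = 0 ∩ |DA|² = 337/4]
   → D = (-4, -3/2)
3. C_x = -1496/555  [2·signedArea(CBD) = -15566/1665 ∩ DG · CB = 16304/1665]
4. C_y = -13534/1665  [2·signedArea(CBD) = -15566/1665 ∩ DG · CB = 16304/1665]
   → C = (-1496/555, -13534/1665)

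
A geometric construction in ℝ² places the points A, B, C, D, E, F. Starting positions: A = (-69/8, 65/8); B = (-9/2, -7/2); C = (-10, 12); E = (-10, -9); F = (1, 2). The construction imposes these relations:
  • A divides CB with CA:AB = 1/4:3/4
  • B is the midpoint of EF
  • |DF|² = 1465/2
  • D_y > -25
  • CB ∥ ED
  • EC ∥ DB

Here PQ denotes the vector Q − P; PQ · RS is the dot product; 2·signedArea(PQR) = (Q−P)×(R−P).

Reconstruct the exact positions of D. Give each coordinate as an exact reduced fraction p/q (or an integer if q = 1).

D = (-9/2, -49/2)

1. D_x = -9/2  [EC ∥ DB ∩ CB ∥ ED]
2. D_y = -49/2  [EC ∥ DB ∩ CB ∥ ED]
   → D = (-9/2, -49/2)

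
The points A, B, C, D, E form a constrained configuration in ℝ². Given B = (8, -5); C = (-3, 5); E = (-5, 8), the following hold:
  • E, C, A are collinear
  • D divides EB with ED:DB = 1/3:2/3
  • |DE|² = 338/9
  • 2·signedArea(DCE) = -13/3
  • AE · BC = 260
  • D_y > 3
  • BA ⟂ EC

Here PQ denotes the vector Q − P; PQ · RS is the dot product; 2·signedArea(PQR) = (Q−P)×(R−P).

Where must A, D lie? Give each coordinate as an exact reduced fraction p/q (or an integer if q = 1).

1. A_x = 5  [E, C, A are collinear ∩ BA ⟂ EC]
2. A_y = -7  [E, C, A are collinear ∩ BA ⟂ EC]
   → A = (5, -7)
3. D_x = -2/3  [D divides EB with ED:DB = 1/3:2/3]
4. D_y = 11/3  [D divides EB with ED:DB = 1/3:2/3]
   → D = (-2/3, 11/3)

A = (5, -7)
D = (-2/3, 11/3)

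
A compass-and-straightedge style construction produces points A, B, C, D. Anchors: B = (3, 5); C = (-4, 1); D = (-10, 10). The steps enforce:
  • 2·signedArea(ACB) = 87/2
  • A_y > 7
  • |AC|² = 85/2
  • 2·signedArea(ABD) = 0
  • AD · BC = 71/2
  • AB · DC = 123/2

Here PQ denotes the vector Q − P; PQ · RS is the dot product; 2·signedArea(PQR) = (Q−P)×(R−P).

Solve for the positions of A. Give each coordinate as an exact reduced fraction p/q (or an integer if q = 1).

1. A_x = -7/2  [2·signedArea(ABD) = 0 ∩ AB · DC = 123/2]
2. A_y = 15/2  [2·signedArea(ABD) = 0 ∩ AB · DC = 123/2]
   → A = (-7/2, 15/2)

A = (-7/2, 15/2)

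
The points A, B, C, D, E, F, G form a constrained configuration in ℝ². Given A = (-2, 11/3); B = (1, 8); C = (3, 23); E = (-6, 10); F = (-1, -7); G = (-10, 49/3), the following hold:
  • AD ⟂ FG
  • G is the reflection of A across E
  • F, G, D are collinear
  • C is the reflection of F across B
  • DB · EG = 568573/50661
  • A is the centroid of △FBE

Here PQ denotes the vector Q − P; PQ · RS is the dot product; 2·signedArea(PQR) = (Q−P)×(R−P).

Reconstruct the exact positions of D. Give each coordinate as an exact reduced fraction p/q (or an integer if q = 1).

D = (-26518/5629, 44261/16887)

1. D_x = -26518/5629  [F, G, D are collinear ∩ AD ⟂ FG]
2. D_y = 44261/16887  [F, G, D are collinear ∩ AD ⟂ FG]
   → D = (-26518/5629, 44261/16887)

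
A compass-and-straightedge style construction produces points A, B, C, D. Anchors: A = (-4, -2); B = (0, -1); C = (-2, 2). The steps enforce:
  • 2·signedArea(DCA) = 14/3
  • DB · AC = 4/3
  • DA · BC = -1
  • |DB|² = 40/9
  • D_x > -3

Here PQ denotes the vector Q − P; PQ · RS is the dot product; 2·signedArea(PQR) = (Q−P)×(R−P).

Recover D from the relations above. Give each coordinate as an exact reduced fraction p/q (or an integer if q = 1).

1. D_x = -2  [2·signedArea(DCA) = 14/3 ∩ DB · AC = 4/3]
2. D_y = -1/3  [2·signedArea(DCA) = 14/3 ∩ DB · AC = 4/3]
   → D = (-2, -1/3)

D = (-2, -1/3)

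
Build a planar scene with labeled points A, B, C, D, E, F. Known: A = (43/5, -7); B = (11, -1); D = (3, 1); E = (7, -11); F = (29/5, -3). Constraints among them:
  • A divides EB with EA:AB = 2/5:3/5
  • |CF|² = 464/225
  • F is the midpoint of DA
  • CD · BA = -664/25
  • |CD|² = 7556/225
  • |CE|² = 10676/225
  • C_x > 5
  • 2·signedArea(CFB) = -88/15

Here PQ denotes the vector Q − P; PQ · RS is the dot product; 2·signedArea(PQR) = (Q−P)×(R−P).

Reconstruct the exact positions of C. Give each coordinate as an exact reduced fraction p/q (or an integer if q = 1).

C = (79/15, -13/3)

1. C_x = 79/15  [2·signedArea(CFB) = -88/15 ∩ CD · BA = -664/25]
2. C_y = -13/3  [2·signedArea(CFB) = -88/15 ∩ CD · BA = -664/25]
   → C = (79/15, -13/3)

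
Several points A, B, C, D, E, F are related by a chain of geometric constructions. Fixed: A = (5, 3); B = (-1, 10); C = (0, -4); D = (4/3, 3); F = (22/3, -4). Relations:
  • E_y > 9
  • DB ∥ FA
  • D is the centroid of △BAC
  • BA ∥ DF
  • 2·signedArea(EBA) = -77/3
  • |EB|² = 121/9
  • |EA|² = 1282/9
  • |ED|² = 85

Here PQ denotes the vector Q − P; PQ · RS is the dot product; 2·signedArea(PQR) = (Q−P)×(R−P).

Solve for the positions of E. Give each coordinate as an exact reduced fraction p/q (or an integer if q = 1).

1. E_x = -14/3  [line 7·x + 6·y + -82/3 = 0 ∩ |EA|² = 1282/9]
2. E_y = 10  [line 7·x + 6·y + -82/3 = 0 ∩ |EA|² = 1282/9]
   → E = (-14/3, 10)

E = (-14/3, 10)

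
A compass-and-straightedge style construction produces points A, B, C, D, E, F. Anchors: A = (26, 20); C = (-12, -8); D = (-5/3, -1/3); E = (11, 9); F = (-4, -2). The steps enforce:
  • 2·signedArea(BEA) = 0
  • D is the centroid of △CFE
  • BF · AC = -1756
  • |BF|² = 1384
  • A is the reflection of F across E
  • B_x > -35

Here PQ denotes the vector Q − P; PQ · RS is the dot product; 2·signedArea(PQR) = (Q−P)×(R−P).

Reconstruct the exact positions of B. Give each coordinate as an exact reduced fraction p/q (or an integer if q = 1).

B = (-34, -24)

1. B_x = -34  [2·signedArea(BEA) = 0 ∩ BF · AC = -1756]
2. B_y = -24  [2·signedArea(BEA) = 0 ∩ BF · AC = -1756]
   → B = (-34, -24)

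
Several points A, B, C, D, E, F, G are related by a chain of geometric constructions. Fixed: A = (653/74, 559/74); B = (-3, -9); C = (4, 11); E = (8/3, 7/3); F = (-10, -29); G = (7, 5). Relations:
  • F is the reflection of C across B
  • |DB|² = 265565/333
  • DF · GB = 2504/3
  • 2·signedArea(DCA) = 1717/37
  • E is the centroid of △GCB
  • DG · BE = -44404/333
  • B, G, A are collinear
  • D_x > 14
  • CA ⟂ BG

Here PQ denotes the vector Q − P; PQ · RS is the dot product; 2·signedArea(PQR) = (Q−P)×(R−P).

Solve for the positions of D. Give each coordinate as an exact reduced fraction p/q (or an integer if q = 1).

1. D_x = 1663/111  [2·signedArea(DCA) = 1717/37 ∩ DG · BE = -44404/333]
2. D_y = 1418/111  [2·signedArea(DCA) = 1717/37 ∩ DG · BE = -44404/333]
   → D = (1663/111, 1418/111)

D = (1663/111, 1418/111)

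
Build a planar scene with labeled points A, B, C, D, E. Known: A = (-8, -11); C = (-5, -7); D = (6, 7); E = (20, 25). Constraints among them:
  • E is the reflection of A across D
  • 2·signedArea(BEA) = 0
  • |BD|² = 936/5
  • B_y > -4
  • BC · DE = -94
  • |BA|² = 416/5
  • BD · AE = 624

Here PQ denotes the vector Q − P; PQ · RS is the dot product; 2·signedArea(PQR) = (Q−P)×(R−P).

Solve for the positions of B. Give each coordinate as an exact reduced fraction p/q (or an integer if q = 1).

1. B_x = -12/5  [2·signedArea(BEA) = 0 ∩ BC · DE = -94]
2. B_y = -19/5  [2·signedArea(BEA) = 0 ∩ BC · DE = -94]
   → B = (-12/5, -19/5)

B = (-12/5, -19/5)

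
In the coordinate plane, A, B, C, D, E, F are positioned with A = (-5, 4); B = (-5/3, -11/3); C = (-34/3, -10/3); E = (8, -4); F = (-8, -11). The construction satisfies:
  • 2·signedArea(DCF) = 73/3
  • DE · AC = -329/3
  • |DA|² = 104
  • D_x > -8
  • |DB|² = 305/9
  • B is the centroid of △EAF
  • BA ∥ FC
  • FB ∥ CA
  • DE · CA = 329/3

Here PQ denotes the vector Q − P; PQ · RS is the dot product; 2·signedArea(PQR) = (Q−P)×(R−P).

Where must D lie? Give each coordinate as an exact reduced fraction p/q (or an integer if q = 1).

D = (-7, -6)

1. D_x = -7  [DE · CA = 329/3 ∩ 2·signedArea(DCF) = 73/3]
2. D_y = -6  [DE · CA = 329/3 ∩ 2·signedArea(DCF) = 73/3]
   → D = (-7, -6)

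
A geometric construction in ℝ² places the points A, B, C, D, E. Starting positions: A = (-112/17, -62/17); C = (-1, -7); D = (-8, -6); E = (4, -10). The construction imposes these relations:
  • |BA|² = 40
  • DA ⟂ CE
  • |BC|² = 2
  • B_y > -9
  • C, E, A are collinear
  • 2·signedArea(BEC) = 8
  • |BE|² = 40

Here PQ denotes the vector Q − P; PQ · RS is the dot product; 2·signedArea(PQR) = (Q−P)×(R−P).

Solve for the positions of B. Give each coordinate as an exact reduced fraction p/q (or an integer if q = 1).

1. B_x = -2  [line -3·x + -5·y + -46 = 0 ∩ |BE|² = 40]
2. B_y = -8  [line -3·x + -5·y + -46 = 0 ∩ |BE|² = 40]
   → B = (-2, -8)

B = (-2, -8)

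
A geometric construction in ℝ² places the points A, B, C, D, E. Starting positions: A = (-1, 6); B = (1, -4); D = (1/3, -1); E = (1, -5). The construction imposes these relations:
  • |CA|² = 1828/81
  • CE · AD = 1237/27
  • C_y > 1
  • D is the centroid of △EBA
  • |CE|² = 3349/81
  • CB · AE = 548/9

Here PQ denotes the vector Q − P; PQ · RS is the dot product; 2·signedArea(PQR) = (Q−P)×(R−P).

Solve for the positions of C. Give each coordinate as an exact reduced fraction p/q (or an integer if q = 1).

1. C_x = -1/9  [CB · AE = 548/9 ∩ CE · AD = 1237/27]
2. C_y = 4/3  [CB · AE = 548/9 ∩ CE · AD = 1237/27]
   → C = (-1/9, 4/3)

C = (-1/9, 4/3)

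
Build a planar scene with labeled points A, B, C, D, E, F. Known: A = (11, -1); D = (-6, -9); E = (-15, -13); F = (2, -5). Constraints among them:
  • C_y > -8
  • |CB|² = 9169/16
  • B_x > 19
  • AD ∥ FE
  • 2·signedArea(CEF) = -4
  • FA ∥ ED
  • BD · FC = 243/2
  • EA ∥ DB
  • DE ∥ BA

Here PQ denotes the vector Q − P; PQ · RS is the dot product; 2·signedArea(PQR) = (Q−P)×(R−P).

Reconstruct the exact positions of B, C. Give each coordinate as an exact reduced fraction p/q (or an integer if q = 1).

1. B_x = 20  [DE ∥ BA ∩ EA ∥ DB]
2. B_y = 3  [DE ∥ BA ∩ EA ∥ DB]
   → B = (20, 3)
3. C_x = -7/4  [2·signedArea(CEF) = -4 ∩ BD · FC = 243/2]
4. C_y = -7  [2·signedArea(CEF) = -4 ∩ BD · FC = 243/2]
   → C = (-7/4, -7)

B = (20, 3)
C = (-7/4, -7)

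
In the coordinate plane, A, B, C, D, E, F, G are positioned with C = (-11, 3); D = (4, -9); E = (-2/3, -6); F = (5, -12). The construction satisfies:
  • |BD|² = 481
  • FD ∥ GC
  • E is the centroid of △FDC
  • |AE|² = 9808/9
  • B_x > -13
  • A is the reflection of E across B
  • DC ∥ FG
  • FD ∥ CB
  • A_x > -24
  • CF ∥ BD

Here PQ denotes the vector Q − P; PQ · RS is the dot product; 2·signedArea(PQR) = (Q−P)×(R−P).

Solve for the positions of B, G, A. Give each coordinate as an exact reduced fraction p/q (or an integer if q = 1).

A = (-70/3, 18)
B = (-12, 6)
G = (-10, 0)

1. B_x = -12  [CF ∥ BD ∩ FD ∥ CB]
2. B_y = 6  [CF ∥ BD ∩ FD ∥ CB]
   → B = (-12, 6)
3. G_x = -10  [FD ∥ GC ∩ DC ∥ FG]
4. G_y = 0  [FD ∥ GC ∩ DC ∥ FG]
   → G = (-10, 0)
5. A_x = -70/3  [A is the reflection of E across B]
6. A_y = 18  [A is the reflection of E across B]
   → A = (-70/3, 18)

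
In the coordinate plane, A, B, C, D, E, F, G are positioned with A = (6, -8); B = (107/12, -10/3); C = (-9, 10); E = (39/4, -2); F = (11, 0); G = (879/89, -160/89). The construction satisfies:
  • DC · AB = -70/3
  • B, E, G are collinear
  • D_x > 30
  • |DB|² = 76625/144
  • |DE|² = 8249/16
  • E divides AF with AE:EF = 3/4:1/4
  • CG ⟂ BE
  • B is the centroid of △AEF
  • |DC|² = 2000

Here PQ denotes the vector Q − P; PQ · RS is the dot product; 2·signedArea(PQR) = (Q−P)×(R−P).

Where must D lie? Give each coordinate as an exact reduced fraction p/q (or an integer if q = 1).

1. D_x = 31  [line -35/12·x + -14/3·y + 175/4 = 0 ∩ |DC|² = 2000]
2. D_y = -10  [line -35/12·x + -14/3·y + 175/4 = 0 ∩ |DC|² = 2000]
   → D = (31, -10)

D = (31, -10)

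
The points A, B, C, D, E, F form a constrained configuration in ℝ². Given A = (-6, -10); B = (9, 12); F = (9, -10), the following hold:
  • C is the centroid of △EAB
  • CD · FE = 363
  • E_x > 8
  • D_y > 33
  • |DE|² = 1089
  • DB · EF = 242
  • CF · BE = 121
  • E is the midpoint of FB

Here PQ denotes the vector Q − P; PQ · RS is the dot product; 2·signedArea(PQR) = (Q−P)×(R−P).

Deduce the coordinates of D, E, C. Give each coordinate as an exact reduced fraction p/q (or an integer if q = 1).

1. E_x = 9  [E is the midpoint of FB]
2. E_y = 1  [E is the midpoint of FB]
   → E = (9, 1)
3. C_x = 4  [C is the centroid of △EAB]
4. C_y = 1  [C is the centroid of △EAB]
   → C = (4, 1)
5. D_y = 34  [DB · EF = 242]
6. D_x = 9  [|DE|² = 1089]
   → D = (9, 34)

C = (4, 1)
D = (9, 34)
E = (9, 1)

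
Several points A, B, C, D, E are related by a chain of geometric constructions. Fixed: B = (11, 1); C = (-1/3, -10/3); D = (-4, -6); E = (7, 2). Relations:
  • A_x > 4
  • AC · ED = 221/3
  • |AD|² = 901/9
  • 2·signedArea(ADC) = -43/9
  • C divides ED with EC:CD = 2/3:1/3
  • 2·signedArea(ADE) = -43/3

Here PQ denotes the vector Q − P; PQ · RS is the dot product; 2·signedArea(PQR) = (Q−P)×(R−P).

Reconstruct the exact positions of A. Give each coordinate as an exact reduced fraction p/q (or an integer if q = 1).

A = (14/3, -1)

1. A_x = 14/3  [2·signedArea(ADC) = -43/9 ∩ AC · ED = 221/3]
2. A_y = -1  [2·signedArea(ADC) = -43/9 ∩ AC · ED = 221/3]
   → A = (14/3, -1)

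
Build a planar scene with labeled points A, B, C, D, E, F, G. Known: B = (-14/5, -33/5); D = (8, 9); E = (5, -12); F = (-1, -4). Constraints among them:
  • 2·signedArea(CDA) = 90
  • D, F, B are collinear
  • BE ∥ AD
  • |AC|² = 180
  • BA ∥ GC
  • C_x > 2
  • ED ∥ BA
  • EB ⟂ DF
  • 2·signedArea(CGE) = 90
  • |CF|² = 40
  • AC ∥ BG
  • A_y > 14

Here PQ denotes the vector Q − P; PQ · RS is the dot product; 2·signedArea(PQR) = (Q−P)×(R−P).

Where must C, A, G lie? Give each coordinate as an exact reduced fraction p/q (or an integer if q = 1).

1. A_x = 1/5  [BE ∥ AD ∩ ED ∥ BA]
2. A_y = 72/5  [BE ∥ AD ∩ ED ∥ BA]
   → A = (1/5, 72/5)
3. C_x = 13/5  [line -27/5·x + -39/5·y + 117/5 = 0 ∩ |CF|² = 40]
4. C_y = 6/5  [line -27/5·x + -39/5·y + 117/5 = 0 ∩ |CF|² = 40]
   → C = (13/5, 6/5)
5. G_x = -2/5  [2·signedArea(CGE) = 90 ∩ BA ∥ GC]
6. G_y = -99/5  [2·signedArea(CGE) = 90 ∩ BA ∥ GC]
   → G = (-2/5, -99/5)

A = (1/5, 72/5)
C = (13/5, 6/5)
G = (-2/5, -99/5)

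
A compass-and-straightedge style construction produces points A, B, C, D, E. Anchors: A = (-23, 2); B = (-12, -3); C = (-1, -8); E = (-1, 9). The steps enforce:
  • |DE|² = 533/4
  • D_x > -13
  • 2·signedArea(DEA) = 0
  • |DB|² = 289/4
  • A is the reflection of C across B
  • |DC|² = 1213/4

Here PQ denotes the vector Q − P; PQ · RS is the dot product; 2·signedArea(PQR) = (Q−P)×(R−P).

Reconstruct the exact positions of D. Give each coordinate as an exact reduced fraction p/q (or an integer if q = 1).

D = (-12, 11/2)

1. D_x = -12  [line 7·x + -22·y + 205 = 0 ∩ |DB|² = 289/4]
2. D_y = 11/2  [line 7·x + -22·y + 205 = 0 ∩ |DB|² = 289/4]
   → D = (-12, 11/2)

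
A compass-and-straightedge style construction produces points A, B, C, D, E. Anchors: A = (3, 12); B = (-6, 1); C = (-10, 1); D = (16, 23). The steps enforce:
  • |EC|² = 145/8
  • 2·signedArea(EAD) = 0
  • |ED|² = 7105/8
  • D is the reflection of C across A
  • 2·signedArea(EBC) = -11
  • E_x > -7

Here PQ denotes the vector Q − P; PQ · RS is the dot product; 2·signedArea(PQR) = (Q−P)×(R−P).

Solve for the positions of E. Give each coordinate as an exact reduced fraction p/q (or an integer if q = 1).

E = (-27/4, 15/4)

1. E_x = -27/4  [2·signedArea(EAD) = 0 ∩ 2·signedArea(EBC) = -11]
2. E_y = 15/4  [2·signedArea(EAD) = 0 ∩ 2·signedArea(EBC) = -11]
   → E = (-27/4, 15/4)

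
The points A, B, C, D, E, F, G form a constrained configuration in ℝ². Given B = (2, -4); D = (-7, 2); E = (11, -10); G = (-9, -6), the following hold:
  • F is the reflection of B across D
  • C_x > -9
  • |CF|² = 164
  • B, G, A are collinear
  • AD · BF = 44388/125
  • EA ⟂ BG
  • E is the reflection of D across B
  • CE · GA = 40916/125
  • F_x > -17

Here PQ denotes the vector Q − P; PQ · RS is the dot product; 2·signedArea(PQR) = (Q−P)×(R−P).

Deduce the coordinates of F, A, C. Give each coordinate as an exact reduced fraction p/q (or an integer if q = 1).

1. F_x = -16  [F is the reflection of B across D]
2. F_y = 8  [F is the reflection of B across D]
   → F = (-16, 8)
3. A_x = 1207/125  [B, G, A are collinear ∩ EA ⟂ BG]
4. A_y = -326/125  [B, G, A are collinear ∩ EA ⟂ BG]
   → A = (1207/125, -326/125)
5. C_x = -8  [line -2332/125·x + -424/125·y + -19504/125 = 0 ∩ |CF|² = 164]
6. C_y = -2  [line -2332/125·x + -424/125·y + -19504/125 = 0 ∩ |CF|² = 164]
   → C = (-8, -2)

A = (1207/125, -326/125)
C = (-8, -2)
F = (-16, 8)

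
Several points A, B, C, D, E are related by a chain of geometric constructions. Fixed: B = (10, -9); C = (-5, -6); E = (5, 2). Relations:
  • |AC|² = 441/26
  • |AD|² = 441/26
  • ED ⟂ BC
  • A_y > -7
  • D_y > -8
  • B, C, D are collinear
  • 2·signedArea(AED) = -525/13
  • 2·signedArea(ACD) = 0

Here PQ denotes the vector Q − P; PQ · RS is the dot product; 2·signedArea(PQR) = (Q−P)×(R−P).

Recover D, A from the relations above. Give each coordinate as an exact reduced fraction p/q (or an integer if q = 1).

A = (-25/26, -177/26)
D = (40/13, -99/13)

1. D_x = 40/13  [B, C, D are collinear ∩ ED ⟂ BC]
2. D_y = -99/13  [B, C, D are collinear ∩ ED ⟂ BC]
   → D = (40/13, -99/13)
3. A_x = -25/26  [2·signedArea(ACD) = 0 ∩ 2·signedArea(AED) = -525/13]
4. A_y = -177/26  [2·signedArea(ACD) = 0 ∩ 2·signedArea(AED) = -525/13]
   → A = (-25/26, -177/26)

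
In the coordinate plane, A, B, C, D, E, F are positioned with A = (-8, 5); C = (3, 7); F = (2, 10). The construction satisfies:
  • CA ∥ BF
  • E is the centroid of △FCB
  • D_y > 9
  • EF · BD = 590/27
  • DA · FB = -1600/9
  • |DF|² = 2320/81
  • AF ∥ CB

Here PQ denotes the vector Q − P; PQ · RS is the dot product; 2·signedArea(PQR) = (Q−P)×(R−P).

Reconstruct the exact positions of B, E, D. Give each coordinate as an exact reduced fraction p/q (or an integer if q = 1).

1. B_x = 13  [CA ∥ BF ∩ AF ∥ CB]
2. B_y = 12  [CA ∥ BF ∩ AF ∥ CB]
   → B = (13, 12)
3. E_x = 6  [E is the centroid of △FCB]
4. E_y = 29/3  [E is the centroid of △FCB]
   → E = (6, 29/3)
5. D_x = 22/3  [DA · FB = -1600/9 ∩ EF · BD = 590/27]
6. D_y = 86/9  [DA · FB = -1600/9 ∩ EF · BD = 590/27]
   → D = (22/3, 86/9)

B = (13, 12)
D = (22/3, 86/9)
E = (6, 29/3)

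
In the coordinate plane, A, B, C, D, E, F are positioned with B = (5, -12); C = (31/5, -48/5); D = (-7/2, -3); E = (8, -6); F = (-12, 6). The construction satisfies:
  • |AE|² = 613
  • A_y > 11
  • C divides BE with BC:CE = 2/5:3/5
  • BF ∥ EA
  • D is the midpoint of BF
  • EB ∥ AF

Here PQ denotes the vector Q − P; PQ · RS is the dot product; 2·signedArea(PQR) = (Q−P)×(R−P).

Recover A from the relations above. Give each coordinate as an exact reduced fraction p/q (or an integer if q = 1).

A = (-9, 12)

1. A_x = -9  [EB ∥ AF ∩ BF ∥ EA]
2. A_y = 12  [EB ∥ AF ∩ BF ∥ EA]
   → A = (-9, 12)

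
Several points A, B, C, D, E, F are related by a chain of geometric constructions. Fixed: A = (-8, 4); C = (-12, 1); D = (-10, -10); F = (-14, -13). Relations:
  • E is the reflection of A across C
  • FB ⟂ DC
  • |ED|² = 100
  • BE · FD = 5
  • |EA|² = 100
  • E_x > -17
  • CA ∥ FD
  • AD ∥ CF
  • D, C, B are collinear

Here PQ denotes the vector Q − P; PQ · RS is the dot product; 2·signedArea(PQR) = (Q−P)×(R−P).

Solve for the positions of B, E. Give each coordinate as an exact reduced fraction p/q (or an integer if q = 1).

1. B_x = -48/5  [D, C, B are collinear ∩ FB ⟂ DC]
2. B_y = -61/5  [D, C, B are collinear ∩ FB ⟂ DC]
   → B = (-48/5, -61/5)
3. E_x = -16  [E is the reflection of A across C]
4. E_y = -2  [E is the reflection of A across C]
   → E = (-16, -2)

B = (-48/5, -61/5)
E = (-16, -2)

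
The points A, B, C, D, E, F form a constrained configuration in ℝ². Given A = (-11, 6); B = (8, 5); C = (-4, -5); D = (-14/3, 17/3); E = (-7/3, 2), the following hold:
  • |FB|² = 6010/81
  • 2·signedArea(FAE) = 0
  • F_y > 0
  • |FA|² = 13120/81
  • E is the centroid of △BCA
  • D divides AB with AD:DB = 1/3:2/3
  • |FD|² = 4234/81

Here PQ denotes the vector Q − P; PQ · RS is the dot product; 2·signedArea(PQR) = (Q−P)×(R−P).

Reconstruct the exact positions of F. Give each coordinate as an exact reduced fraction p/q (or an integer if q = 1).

F = (5/9, 2/3)

1. F_x = 5/9  [line 4·x + 26/3·y + -8 = 0 ∩ |FB|² = 6010/81]
2. F_y = 2/3  [line 4·x + 26/3·y + -8 = 0 ∩ |FB|² = 6010/81]
   → F = (5/9, 2/3)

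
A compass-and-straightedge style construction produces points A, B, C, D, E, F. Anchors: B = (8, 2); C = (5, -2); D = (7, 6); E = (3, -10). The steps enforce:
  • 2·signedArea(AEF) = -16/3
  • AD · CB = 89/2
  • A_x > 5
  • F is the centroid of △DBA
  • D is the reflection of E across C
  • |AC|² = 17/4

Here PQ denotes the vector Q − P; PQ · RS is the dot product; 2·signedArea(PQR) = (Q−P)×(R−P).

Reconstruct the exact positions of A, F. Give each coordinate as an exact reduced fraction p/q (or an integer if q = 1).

A = (11/2, -4)
F = (41/6, 4/3)

1. A_x = 11/2  [line -3·x + -4·y + 1/2 = 0 ∩ |AC|² = 17/4]
2. A_y = -4  [line -3·x + -4·y + 1/2 = 0 ∩ |AC|² = 17/4]
   → A = (11/2, -4)
3. F_x = 41/6  [F is the centroid of △DBA]
4. F_y = 4/3  [F is the centroid of △DBA]
   → F = (41/6, 4/3)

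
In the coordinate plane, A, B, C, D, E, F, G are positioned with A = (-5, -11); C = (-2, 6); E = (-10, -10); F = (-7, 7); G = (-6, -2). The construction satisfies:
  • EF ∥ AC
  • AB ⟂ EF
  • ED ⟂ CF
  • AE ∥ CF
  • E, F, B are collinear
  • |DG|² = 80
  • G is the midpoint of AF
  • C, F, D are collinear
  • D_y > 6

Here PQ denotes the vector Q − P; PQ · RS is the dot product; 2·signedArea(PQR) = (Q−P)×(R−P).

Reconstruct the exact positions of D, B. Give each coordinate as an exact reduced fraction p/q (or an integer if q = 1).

B = (-1493/149, -1507/149)
D = (-86/13, 90/13)

1. D_x = -86/13  [C, F, D are collinear ∩ ED ⟂ CF]
2. D_y = 90/13  [C, F, D are collinear ∩ ED ⟂ CF]
   → D = (-86/13, 90/13)
3. B_x = -1493/149  [E, F, B are collinear ∩ AB ⟂ EF]
4. B_y = -1507/149  [E, F, B are collinear ∩ AB ⟂ EF]
   → B = (-1493/149, -1507/149)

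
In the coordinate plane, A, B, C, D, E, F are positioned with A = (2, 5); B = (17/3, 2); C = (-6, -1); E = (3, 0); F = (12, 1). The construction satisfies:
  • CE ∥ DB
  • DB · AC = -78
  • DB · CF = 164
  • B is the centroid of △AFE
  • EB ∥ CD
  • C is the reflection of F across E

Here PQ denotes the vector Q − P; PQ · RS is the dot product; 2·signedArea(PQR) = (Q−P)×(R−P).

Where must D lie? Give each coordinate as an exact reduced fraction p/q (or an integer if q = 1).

D = (-10/3, 1)

1. D_x = -10/3  [CE ∥ DB ∩ EB ∥ CD]
2. D_y = 1  [CE ∥ DB ∩ EB ∥ CD]
   → D = (-10/3, 1)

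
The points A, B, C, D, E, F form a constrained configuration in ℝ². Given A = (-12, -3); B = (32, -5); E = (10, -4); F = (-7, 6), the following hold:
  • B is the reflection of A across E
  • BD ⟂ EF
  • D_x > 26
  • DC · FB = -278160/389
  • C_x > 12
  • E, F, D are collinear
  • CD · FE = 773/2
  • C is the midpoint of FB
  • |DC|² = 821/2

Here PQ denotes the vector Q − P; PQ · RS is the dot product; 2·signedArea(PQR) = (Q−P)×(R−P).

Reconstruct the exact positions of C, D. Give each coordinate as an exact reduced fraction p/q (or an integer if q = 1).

C = (25/2, 1/2)
D = (10418/389, -5396/389)

1. C_x = 25/2  [C is the midpoint of FB]
2. C_y = 1/2  [C is the midpoint of FB]
   → C = (25/2, 1/2)
3. D_x = 10418/389  [E, F, D are collinear ∩ BD ⟂ EF]
4. D_y = -5396/389  [E, F, D are collinear ∩ BD ⟂ EF]
   → D = (10418/389, -5396/389)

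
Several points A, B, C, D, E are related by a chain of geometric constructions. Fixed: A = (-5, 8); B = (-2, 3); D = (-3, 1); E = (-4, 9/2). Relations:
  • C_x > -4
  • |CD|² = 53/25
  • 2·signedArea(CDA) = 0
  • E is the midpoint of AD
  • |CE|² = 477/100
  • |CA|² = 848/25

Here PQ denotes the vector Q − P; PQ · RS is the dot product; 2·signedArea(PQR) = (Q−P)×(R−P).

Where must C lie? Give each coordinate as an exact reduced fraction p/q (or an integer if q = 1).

1. C_x = -17/5  [line -7·x + -2·y + -19 = 0 ∩ |CA|² = 848/25]
2. C_y = 12/5  [line -7·x + -2·y + -19 = 0 ∩ |CA|² = 848/25]
   → C = (-17/5, 12/5)

C = (-17/5, 12/5)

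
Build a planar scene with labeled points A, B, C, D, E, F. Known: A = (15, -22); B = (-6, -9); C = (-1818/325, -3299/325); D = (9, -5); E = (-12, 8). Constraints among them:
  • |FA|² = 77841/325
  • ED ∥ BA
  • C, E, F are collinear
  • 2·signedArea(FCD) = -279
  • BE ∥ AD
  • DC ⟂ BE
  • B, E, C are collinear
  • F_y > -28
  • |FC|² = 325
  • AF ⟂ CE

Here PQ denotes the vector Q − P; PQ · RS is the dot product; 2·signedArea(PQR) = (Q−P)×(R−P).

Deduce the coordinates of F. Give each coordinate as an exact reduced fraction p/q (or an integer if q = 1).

F = (132/325, -8824/325)

1. F_x = 132/325  [C, E, F are collinear ∩ AF ⟂ CE]
2. F_y = -8824/325  [C, E, F are collinear ∩ AF ⟂ CE]
   → F = (132/325, -8824/325)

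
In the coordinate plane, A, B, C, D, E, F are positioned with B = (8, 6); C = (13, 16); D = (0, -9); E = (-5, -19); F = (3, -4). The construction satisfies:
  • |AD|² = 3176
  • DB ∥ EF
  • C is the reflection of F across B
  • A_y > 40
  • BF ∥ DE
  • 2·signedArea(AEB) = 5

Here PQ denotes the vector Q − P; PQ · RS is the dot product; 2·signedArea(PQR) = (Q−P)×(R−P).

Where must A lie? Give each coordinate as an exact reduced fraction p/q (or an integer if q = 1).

A = (26, 41)

1. A_x = 26  [line -25·x + 13·y + 117 = 0 ∩ |AD|² = 3176]
2. A_y = 41  [line -25·x + 13·y + 117 = 0 ∩ |AD|² = 3176]
   → A = (26, 41)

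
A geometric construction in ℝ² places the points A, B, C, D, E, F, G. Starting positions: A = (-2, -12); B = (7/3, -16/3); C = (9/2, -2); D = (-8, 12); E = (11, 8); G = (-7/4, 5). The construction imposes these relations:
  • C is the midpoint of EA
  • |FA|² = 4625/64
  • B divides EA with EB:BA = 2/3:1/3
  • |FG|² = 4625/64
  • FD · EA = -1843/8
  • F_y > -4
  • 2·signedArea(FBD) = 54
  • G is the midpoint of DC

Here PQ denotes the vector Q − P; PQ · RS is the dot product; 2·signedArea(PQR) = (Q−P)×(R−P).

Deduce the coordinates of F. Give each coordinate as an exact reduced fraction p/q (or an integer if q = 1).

F = (-15/8, -7/2)

1. F_x = -15/8  [2·signedArea(FBD) = 54 ∩ FD · EA = -1843/8]
2. F_y = -7/2  [2·signedArea(FBD) = 54 ∩ FD · EA = -1843/8]
   → F = (-15/8, -7/2)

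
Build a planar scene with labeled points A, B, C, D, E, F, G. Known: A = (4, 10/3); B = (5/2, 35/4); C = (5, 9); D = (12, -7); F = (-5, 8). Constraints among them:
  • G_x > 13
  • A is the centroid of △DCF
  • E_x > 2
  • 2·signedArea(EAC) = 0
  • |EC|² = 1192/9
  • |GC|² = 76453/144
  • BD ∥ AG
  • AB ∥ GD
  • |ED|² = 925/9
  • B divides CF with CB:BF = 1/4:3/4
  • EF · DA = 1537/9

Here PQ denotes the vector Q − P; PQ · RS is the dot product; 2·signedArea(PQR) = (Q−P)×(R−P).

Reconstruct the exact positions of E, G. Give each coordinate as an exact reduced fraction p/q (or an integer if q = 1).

E = (3, -7/3)
G = (27/2, -149/12)

1. E_x = 3  [2·signedArea(EAC) = 0 ∩ EF · DA = 1537/9]
2. E_y = -7/3  [2·signedArea(EAC) = 0 ∩ EF · DA = 1537/9]
   → E = (3, -7/3)
3. G_x = 27/2  [AB ∥ GD ∩ BD ∥ AG]
4. G_y = -149/12  [AB ∥ GD ∩ BD ∥ AG]
   → G = (27/2, -149/12)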